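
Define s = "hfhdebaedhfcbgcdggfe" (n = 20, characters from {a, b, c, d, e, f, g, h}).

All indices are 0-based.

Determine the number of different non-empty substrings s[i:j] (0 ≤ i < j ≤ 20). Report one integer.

197

rank | idx | suffix
   0 |   6 | aedhfcbgcdggfe
   1 |   5 | baedhfcbgcdggfe
   2 |  12 | bgcdggfe
   3 |  11 | cbgcdggfe
   4 |  14 | cdggfe
   5 |   3 | debaedhfcbgcdggfe
   6 |  15 | dggfe
   7 |   8 | dhfcbgcdggfe
   8 |  19 | e
   9 |   4 | ebaedhfcbgcdggfe
  10 |   7 | edhfcbgcdggfe
  11 |  10 | fcbgcdggfe
  12 |  18 | fe
  13 |   1 | fhdebaedhfcbgcdggfe
  14 |  13 | gcdggfe
  15 |  17 | gfe
  16 |  16 | ggfe
  17 |   2 | hdebaedhfcbgcdggfe
  18 |   9 | hfcbgcdggfe
  19 |   0 | hfhdebaedhfcbgcdggfe

SA = [6, 5, 12, 11, 14, 3, 15, 8, 19, 4, 7, 10, 18, 1, 13, 17, 16, 2, 9, 0]
i: (SA[i-1],SA[i]) lcp shared
  1: (6,5) 0 ''
  2: (5,12) 1 'b'
  3: (12,11) 0 ''
  4: (11,14) 1 'c'
  5: (14,3) 0 ''
  6: (3,15) 1 'd'
  7: (15,8) 1 'd'
  8: (8,19) 0 ''
  9: (19,4) 1 'e'
  10: (4,7) 1 'e'
  11: (7,10) 0 ''
  12: (10,18) 1 'f'
  13: (18,1) 1 'f'
  14: (1,13) 0 ''
  15: (13,17) 1 'g'
  16: (17,16) 1 'g'
  17: (16,2) 0 ''
  18: (2,9) 1 'h'
  19: (9,0) 2 'hf'

n(n+1)/2 = 20·21/2 = 210
Σ LCP = 0 + 0 + 1 + 0 + 1 + 0 + 1 + 1 + 0 + 1 + 1 + 0 + 1 + 1 + 0 + 1 + 1 + 0 + 1 + 2 = 13
distinct = 210 − 13 = 197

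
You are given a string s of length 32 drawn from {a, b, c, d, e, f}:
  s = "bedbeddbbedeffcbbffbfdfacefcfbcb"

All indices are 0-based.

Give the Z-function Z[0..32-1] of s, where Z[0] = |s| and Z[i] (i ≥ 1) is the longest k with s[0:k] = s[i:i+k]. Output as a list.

[32, 0, 0, 3, 0, 0, 0, 1, 3, 0, 0, 0, 0, 0, 0, 1, 1, 0, 0, 1, 0, 0, 0, 0, 0, 0, 0, 0, 0, 1, 0, 1]

Z[0]=32
i=1: fresh scan; Z[1]=0
i=2: fresh scan; Z[2]=0
i=3: fresh scan; Z[3]=3 extend→box=[3,6)
i=4: min(r-i=2, Z[1]=0)=0; Z[4]=0
i=5: min(r-i=1, Z[2]=0)=0; Z[5]=0
i=6: fresh scan; Z[6]=0
i=7: fresh scan; Z[7]=1 extend→box=[7,8)
i=8: fresh scan; Z[8]=3 extend→box=[8,11)
i=9: min(r-i=2, Z[1]=0)=0; Z[9]=0
i=10: min(r-i=1, Z[2]=0)=0; Z[10]=0
i=11: fresh scan; Z[11]=0
i=12: fresh scan; Z[12]=0
i=13: fresh scan; Z[13]=0
i=14: fresh scan; Z[14]=0
i=15: fresh scan; Z[15]=1 extend→box=[15,16)
i=16: fresh scan; Z[16]=1 extend→box=[16,17)
i=17: fresh scan; Z[17]=0
i=18: fresh scan; Z[18]=0
i=19: fresh scan; Z[19]=1 extend→box=[19,20)
i=20: fresh scan; Z[20]=0
i=21: fresh scan; Z[21]=0
i=22: fresh scan; Z[22]=0
i=23: fresh scan; Z[23]=0
i=24: fresh scan; Z[24]=0
i=25: fresh scan; Z[25]=0
i=26: fresh scan; Z[26]=0
i=27: fresh scan; Z[27]=0
i=28: fresh scan; Z[28]=0
i=29: fresh scan; Z[29]=1 extend→box=[29,30)
i=30: fresh scan; Z[30]=0
i=31: fresh scan; Z[31]=1 extend→box=[31,32)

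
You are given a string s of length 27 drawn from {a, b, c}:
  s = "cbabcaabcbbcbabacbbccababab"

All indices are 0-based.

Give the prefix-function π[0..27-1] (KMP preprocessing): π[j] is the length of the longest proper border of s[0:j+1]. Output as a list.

[0, 0, 0, 0, 1, 0, 0, 0, 1, 2, 0, 1, 2, 3, 4, 0, 1, 2, 0, 1, 1, 0, 0, 0, 0, 0, 0]

π[0] = 0
j=1 s[j]='b': π[1]=0 (border '')
j=2 s[j]='a': π[2]=0 (border '')
j=3 s[j]='b': π[3]=0 (border '')
j=4 s[j]='c': π[4]=1 (border 'c')
j=5 s[j]='a': k: 1→0; π[5]=0 (border '')
j=6 s[j]='a': π[6]=0 (border '')
j=7 s[j]='b': π[7]=0 (border '')
j=8 s[j]='c': π[8]=1 (border 'c')
j=9 s[j]='b': π[9]=2 (border 'cb')
j=10 s[j]='b': k: 2→0; π[10]=0 (border '')
j=11 s[j]='c': π[11]=1 (border 'c')
j=12 s[j]='b': π[12]=2 (border 'cb')
j=13 s[j]='a': π[13]=3 (border 'cba')
j=14 s[j]='b': π[14]=4 (border 'cbab')
j=15 s[j]='a': k: 4→0; π[15]=0 (border '')
j=16 s[j]='c': π[16]=1 (border 'c')
j=17 s[j]='b': π[17]=2 (border 'cb')
j=18 s[j]='b': k: 2→0; π[18]=0 (border '')
j=19 s[j]='c': π[19]=1 (border 'c')
j=20 s[j]='c': k: 1→0; π[20]=1 (border 'c')
j=21 s[j]='a': k: 1→0; π[21]=0 (border '')
j=22 s[j]='b': π[22]=0 (border '')
j=23 s[j]='a': π[23]=0 (border '')
j=24 s[j]='b': π[24]=0 (border '')
j=25 s[j]='a': π[25]=0 (border '')
j=26 s[j]='b': π[26]=0 (border '')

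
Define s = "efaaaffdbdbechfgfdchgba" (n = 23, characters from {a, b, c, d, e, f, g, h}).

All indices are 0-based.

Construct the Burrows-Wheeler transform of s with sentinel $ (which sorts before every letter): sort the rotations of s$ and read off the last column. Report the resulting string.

abfaagddedfbfb$efgahhfcc

rank  rotation                  last
    0  $efaaaffdbdbechfgfdchgba  a
    1  a$efaaaffdbdbechfgfdchgb  b
    2  aaaffdbdbechfgfdchgba$ef  f
    3  aaffdbdbechfgfdchgba$efa  a
    4  affdbdbechfgfdchgba$efaa  a
    5  ba$efaaaffdbdbechfgfdchg  g
    6  bdbechfgfdchgba$efaaaffd  d
    7  bechfgfdchgba$efaaaffdbd  d
    8  chfgfdchgba$efaaaffdbdbe  e
    9  chgba$efaaaffdbdbechfgfd  d
   10  dbdbechfgfdchgba$efaaaff  f
   11  dbechfgfdchgba$efaaaffdb  b
   12  dchgba$efaaaffdbdbechfgf  f
   13  echfgfdchgba$efaaaffdbdb  b
   14  efaaaffdbdbechfgfdchgba$  $
   15  faaaffdbdbechfgfdchgba$e  e
   16  fdbdbechfgfdchgba$efaaaf  f
   17  fdchgba$efaaaffdbdbechfg  g
   18  ffdbdbechfgfdchgba$efaaa  a
   19  fgfdchgba$efaaaffdbdbech  h
   20  gba$efaaaffdbdbechfgfdch  h
   21  gfdchgba$efaaaffdbdbechf  f
   22  hfgfdchgba$efaaaffdbdbec  c
   23  hgba$efaaaffdbdbechfgfdc  c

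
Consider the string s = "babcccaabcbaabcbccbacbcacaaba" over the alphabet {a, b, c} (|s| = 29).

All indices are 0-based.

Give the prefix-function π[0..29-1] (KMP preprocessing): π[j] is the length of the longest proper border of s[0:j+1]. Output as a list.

[0, 0, 1, 0, 0, 0, 0, 0, 1, 0, 1, 2, 0, 1, 0, 1, 0, 0, 1, 2, 0, 1, 0, 0, 0, 0, 0, 1, 2]

π[0] = 0
j=1 s[j]='a': π[1]=0 (border '')
j=2 s[j]='b': π[2]=1 (border 'b')
j=3 s[j]='c': k: 1→0; π[3]=0 (border '')
j=4 s[j]='c': π[4]=0 (border '')
j=5 s[j]='c': π[5]=0 (border '')
j=6 s[j]='a': π[6]=0 (border '')
j=7 s[j]='a': π[7]=0 (border '')
j=8 s[j]='b': π[8]=1 (border 'b')
j=9 s[j]='c': k: 1→0; π[9]=0 (border '')
j=10 s[j]='b': π[10]=1 (border 'b')
j=11 s[j]='a': π[11]=2 (border 'ba')
j=12 s[j]='a': k: 2→0; π[12]=0 (border '')
j=13 s[j]='b': π[13]=1 (border 'b')
j=14 s[j]='c': k: 1→0; π[14]=0 (border '')
j=15 s[j]='b': π[15]=1 (border 'b')
j=16 s[j]='c': k: 1→0; π[16]=0 (border '')
j=17 s[j]='c': π[17]=0 (border '')
j=18 s[j]='b': π[18]=1 (border 'b')
j=19 s[j]='a': π[19]=2 (border 'ba')
j=20 s[j]='c': k: 2→0; π[20]=0 (border '')
j=21 s[j]='b': π[21]=1 (border 'b')
j=22 s[j]='c': k: 1→0; π[22]=0 (border '')
j=23 s[j]='a': π[23]=0 (border '')
j=24 s[j]='c': π[24]=0 (border '')
j=25 s[j]='a': π[25]=0 (border '')
j=26 s[j]='a': π[26]=0 (border '')
j=27 s[j]='b': π[27]=1 (border 'b')
j=28 s[j]='a': π[28]=2 (border 'ba')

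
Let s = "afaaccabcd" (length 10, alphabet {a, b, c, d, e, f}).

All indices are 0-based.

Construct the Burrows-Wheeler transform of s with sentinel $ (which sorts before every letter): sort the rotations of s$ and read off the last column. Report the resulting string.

dfca$acabca

rank  rotation     last
    0  $afaaccabcd  d
    1  aaccabcd$af  f
    2  abcd$afaacc  c
    3  accabcd$afa  a
    4  afaaccabcd$  $
    5  bcd$afaacca  a
    6  cabcd$afaac  c
    7  ccabcd$afaa  a
    8  cd$afaaccab  b
    9  d$afaaccabc  c
   10  faaccabcd$a  a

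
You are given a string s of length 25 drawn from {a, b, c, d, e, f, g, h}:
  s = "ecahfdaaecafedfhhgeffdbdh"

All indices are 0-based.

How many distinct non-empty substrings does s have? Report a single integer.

304

rank→(start, suffix):
  0 → (6, 'aaecafedfhhgeffdbdh')
  1 → (7, 'aecafedfhhgeffdbdh')
  2 → (10, 'afedfhhgeffdbdh')
  3 → (2, 'ahfdaaecafedfhhgeffdbdh')
  4 → (22, 'bdh')
  5 → (9, 'cafedfhhgeffdbdh')
  6 → (1, 'cahfdaaecafedfhhgeffdbdh')
  7 → (5, 'daaecafedfhhgeffdbdh')
  8 → (21, 'dbdh')
  9 → (13, 'dfhhgeffdbdh')
  10 → (23, 'dh')
  11 → (8, 'ecafedfhhgeffdbdh')
  12 → (0, 'ecahfdaaecafedfhhgeffdbdh')
  13 → (12, 'edfhhgeffdbdh')
  14 → (18, 'effdbdh')
  15 → (4, 'fdaaecafedfhhgeffdbdh')
  16 → (20, 'fdbdh')
  17 → (11, 'fedfhhgeffdbdh')
  18 → (19, 'ffdbdh')
  19 → (14, 'fhhgeffdbdh')
  20 → (17, 'geffdbdh')
  21 → (24, 'h')
  22 → (3, 'hfdaaecafedfhhgeffdbdh')
  23 → (16, 'hgeffdbdh')
  24 → (15, 'hhgeffdbdh')

SA = [6, 7, 10, 2, 22, 9, 1, 5, 21, 13, 23, 8, 0, 12, 18, 4, 20, 11, 19, 14, 17, 24, 3, 16, 15]
[i] adj suffixes → lcp
  [1] 6/7 → 1 ('a')
  [2] 7/10 → 1 ('a')
  [3] 10/2 → 1 ('a')
  [4] 2/22 → 0 ('')
  [5] 22/9 → 0 ('')
  [6] 9/1 → 2 ('ca')
  [7] 1/5 → 0 ('')
  [8] 5/21 → 1 ('d')
  [9] 21/13 → 1 ('d')
  [10] 13/23 → 1 ('d')
  [11] 23/8 → 0 ('')
  [12] 8/0 → 3 ('eca')
  [13] 0/12 → 1 ('e')
  [14] 12/18 → 1 ('e')
  [15] 18/4 → 0 ('')
  [16] 4/20 → 2 ('fd')
  [17] 20/11 → 1 ('f')
  [18] 11/19 → 1 ('f')
  [19] 19/14 → 1 ('f')
  [20] 14/17 → 0 ('')
  [21] 17/24 → 0 ('')
  [22] 24/3 → 1 ('h')
  [23] 3/16 → 1 ('h')
  [24] 16/15 → 1 ('h')

n(n+1)/2 = 25·26/2 = 325
Σ LCP = 0 + 1 + 1 + 1 + 0 + 0 + 2 + 0 + 1 + 1 + 1 + 0 + 3 + 1 + 1 + 0 + 2 + 1 + 1 + 1 + 0 + 0 + 1 + 1 + 1 = 21
distinct = 325 − 21 = 304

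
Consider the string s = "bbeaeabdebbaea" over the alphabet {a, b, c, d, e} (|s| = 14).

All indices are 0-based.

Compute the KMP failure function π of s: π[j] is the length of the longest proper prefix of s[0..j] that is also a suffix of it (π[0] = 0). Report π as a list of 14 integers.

π[0] = 0
j=1 s[j]='b': π[1]=1 (border 'b')
j=2 s[j]='e': k: 1→0; π[2]=0 (border '')
j=3 s[j]='a': π[3]=0 (border '')
j=4 s[j]='e': π[4]=0 (border '')
j=5 s[j]='a': π[5]=0 (border '')
j=6 s[j]='b': π[6]=1 (border 'b')
j=7 s[j]='d': k: 1→0; π[7]=0 (border '')
j=8 s[j]='e': π[8]=0 (border '')
j=9 s[j]='b': π[9]=1 (border 'b')
j=10 s[j]='b': π[10]=2 (border 'bb')
j=11 s[j]='a': k: 2→1→0; π[11]=0 (border '')
j=12 s[j]='e': π[12]=0 (border '')
j=13 s[j]='a': π[13]=0 (border '')

[0, 1, 0, 0, 0, 0, 1, 0, 0, 1, 2, 0, 0, 0]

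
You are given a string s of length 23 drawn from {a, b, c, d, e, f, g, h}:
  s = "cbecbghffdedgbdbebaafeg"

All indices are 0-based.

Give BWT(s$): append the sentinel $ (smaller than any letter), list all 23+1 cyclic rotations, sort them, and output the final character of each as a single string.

gbaegdcc$ebfebbdffahedbg

rank  rotation                  last
    0  $cbecbghffdedgbdbebaafeg  g
    1  aafeg$cbecbghffdedgbdbeb  b
    2  afeg$cbecbghffdedgbdbeba  a
    3  baafeg$cbecbghffdedgbdbe  e
    4  bdbebaafeg$cbecbghffdedg  g
    5  bebaafeg$cbecbghffdedgbd  d
    6  becbghffdedgbdbebaafeg$c  c
    7  bghffdedgbdbebaafeg$cbec  c
    8  cbecbghffdedgbdbebaafeg$  $
    9  cbghffdedgbdbebaafeg$cbe  e
   10  dbebaafeg$cbecbghffdedgb  b
   11  dedgbdbebaafeg$cbecbghff  f
   12  dgbdbebaafeg$cbecbghffde  e
   13  ebaafeg$cbecbghffdedgbdb  b
   14  ecbghffdedgbdbebaafeg$cb  b
   15  edgbdbebaafeg$cbecbghffd  d
   16  eg$cbecbghffdedgbdbebaaf  f
   17  fdedgbdbebaafeg$cbecbghf  f
   18  feg$cbecbghffdedgbdbebaa  a
   19  ffdedgbdbebaafeg$cbecbgh  h
   20  g$cbecbghffdedgbdbebaafe  e
   21  gbdbebaafeg$cbecbghffded  d
   22  ghffdedgbdbebaafeg$cbecb  b
   23  hffdedgbdbebaafeg$cbecbg  g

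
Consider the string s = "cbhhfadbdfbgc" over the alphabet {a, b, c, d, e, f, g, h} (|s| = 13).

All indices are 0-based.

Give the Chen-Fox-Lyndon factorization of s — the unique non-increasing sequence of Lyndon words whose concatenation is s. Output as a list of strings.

emit factor 1: 'c' (i=0, period=1)
emit factor 2: 'bhhf' (i=1, period=4)
emit factor 3: 'adbdfbgc' (i=5, period=8)

["c", "bhhf", "adbdfbgc"]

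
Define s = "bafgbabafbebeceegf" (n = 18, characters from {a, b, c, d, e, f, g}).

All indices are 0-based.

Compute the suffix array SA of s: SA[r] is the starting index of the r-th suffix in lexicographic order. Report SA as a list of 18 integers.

rank→(start, suffix):
  0 → (5, 'abafbebeceegf')
  1 → (7, 'afbebeceegf')
  2 → (1, 'afgbabafbebeceegf')
  3 → (4, 'babafbebeceegf')
  4 → (6, 'bafbebeceegf')
  5 → (0, 'bafgbabafbebeceegf')
  6 → (9, 'bebeceegf')
  7 → (11, 'beceegf')
  8 → (13, 'ceegf')
  9 → (10, 'ebeceegf')
  10 → (12, 'eceegf')
  11 → (14, 'eegf')
  12 → (15, 'egf')
  13 → (17, 'f')
  14 → (8, 'fbebeceegf')
  15 → (2, 'fgbabafbebeceegf')
  16 → (3, 'gbabafbebeceegf')
  17 → (16, 'gf')

[5, 7, 1, 4, 6, 0, 9, 11, 13, 10, 12, 14, 15, 17, 8, 2, 3, 16]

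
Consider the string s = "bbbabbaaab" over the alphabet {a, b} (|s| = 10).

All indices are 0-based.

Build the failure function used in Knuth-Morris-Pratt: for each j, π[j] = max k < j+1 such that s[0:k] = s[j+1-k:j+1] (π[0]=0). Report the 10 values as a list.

π[0] = 0
j=1 s[j]='b': π[1]=1 (border 'b')
j=2 s[j]='b': π[2]=2 (border 'bb')
j=3 s[j]='a': k: 2→1→0; π[3]=0 (border '')
j=4 s[j]='b': π[4]=1 (border 'b')
j=5 s[j]='b': π[5]=2 (border 'bb')
j=6 s[j]='a': k: 2→1→0; π[6]=0 (border '')
j=7 s[j]='a': π[7]=0 (border '')
j=8 s[j]='a': π[8]=0 (border '')
j=9 s[j]='b': π[9]=1 (border 'b')

[0, 1, 2, 0, 1, 2, 0, 0, 0, 1]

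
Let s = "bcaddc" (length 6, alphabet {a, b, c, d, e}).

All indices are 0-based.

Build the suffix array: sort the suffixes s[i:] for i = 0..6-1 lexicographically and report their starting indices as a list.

rank→(start, suffix):
  0 → (2, 'addc')
  1 → (0, 'bcaddc')
  2 → (5, 'c')
  3 → (1, 'caddc')
  4 → (4, 'dc')
  5 → (3, 'ddc')

[2, 0, 5, 1, 4, 3]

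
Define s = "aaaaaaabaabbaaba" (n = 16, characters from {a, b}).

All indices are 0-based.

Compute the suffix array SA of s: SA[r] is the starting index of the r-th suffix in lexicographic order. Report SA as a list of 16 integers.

rank→(start, suffix):
  0 → (15, 'a')
  1 → (0, 'aaaaaaabaabbaaba')
  2 → (1, 'aaaaaabaabbaaba')
  3 → (2, 'aaaaabaabbaaba')
  4 → (3, 'aaaabaabbaaba')
  5 → (4, 'aaabaabbaaba')
  6 → (12, 'aaba')
  7 → (5, 'aabaabbaaba')
  8 → (8, 'aabbaaba')
  9 → (13, 'aba')
  10 → (6, 'abaabbaaba')
  11 → (9, 'abbaaba')
  12 → (14, 'ba')
  13 → (11, 'baaba')
  14 → (7, 'baabbaaba')
  15 → (10, 'bbaaba')

[15, 0, 1, 2, 3, 4, 12, 5, 8, 13, 6, 9, 14, 11, 7, 10]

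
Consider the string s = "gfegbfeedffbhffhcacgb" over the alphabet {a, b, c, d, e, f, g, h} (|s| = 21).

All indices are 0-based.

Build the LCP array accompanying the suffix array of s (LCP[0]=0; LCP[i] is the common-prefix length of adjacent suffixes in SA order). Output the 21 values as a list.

[0, 0, 1, 1, 0, 1, 0, 0, 1, 1, 0, 1, 2, 1, 2, 1, 0, 2, 1, 0, 1]

rank | idx | suffix
   0 |  17 | acgb
   1 |  20 | b
   2 |   4 | bfeedffbhffhcacgb
   3 |  11 | bhffhcacgb
   4 |  16 | cacgb
   5 |  18 | cgb
   6 |   8 | dffbhffhcacgb
   7 |   7 | edffbhffhcacgb
   8 |   6 | eedffbhffhcacgb
   9 |   2 | egbfeedffbhffhcacgb
  10 |  10 | fbhffhcacgb
  11 |   5 | feedffbhffhcacgb
  12 |   1 | fegbfeedffbhffhcacgb
  13 |   9 | ffbhffhcacgb
  14 |  13 | ffhcacgb
  15 |  14 | fhcacgb
  16 |  19 | gb
  17 |   3 | gbfeedffbhffhcacgb
  18 |   0 | gfegbfeedffbhffhcacgb
  19 |  15 | hcacgb
  20 |  12 | hffhcacgb

SA = [17, 20, 4, 11, 16, 18, 8, 7, 6, 2, 10, 5, 1, 9, 13, 14, 19, 3, 0, 15, 12]
rank  pair      lcp
   1  s[17:],s[20:]  0  ''
   2  s[20:],s[4:]  1  'b'
   3  s[4:],s[11:]  1  'b'
   4  s[11:],s[16:]  0  ''
   5  s[16:],s[18:]  1  'c'
   6  s[18:],s[8:]  0  ''
   7  s[8:],s[7:]  0  ''
   8  s[7:],s[6:]  1  'e'
   9  s[6:],s[2:]  1  'e'
  10  s[2:],s[10:]  0  ''
  11  s[10:],s[5:]  1  'f'
  12  s[5:],s[1:]  2  'fe'
  13  s[1:],s[9:]  1  'f'
  14  s[9:],s[13:]  2  'ff'
  15  s[13:],s[14:]  1  'f'
  16  s[14:],s[19:]  0  ''
  17  s[19:],s[3:]  2  'gb'
  18  s[3:],s[0:]  1  'g'
  19  s[0:],s[15:]  0  ''
  20  s[15:],s[12:]  1  'h'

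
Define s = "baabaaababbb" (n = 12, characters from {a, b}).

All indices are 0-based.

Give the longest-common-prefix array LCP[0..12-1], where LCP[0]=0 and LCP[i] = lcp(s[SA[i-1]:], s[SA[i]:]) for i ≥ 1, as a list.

rank→(start, suffix):
  0 → (4, 'aaababbb')
  1 → (1, 'aabaaababbb')
  2 → (5, 'aababbb')
  3 → (2, 'abaaababbb')
  4 → (6, 'ababbb')
  5 → (8, 'abbb')
  6 → (11, 'b')
  7 → (3, 'baaababbb')
  8 → (0, 'baabaaababbb')
  9 → (7, 'babbb')
  10 → (10, 'bb')
  11 → (9, 'bbb')

SA = [4, 1, 5, 2, 6, 8, 11, 3, 0, 7, 10, 9]
rank  pair      lcp
   1  s[4:],s[1:]  2  'aa'
   2  s[1:],s[5:]  4  'aaba'
   3  s[5:],s[2:]  1  'a'
   4  s[2:],s[6:]  3  'aba'
   5  s[6:],s[8:]  2  'ab'
   6  s[8:],s[11:]  0  ''
   7  s[11:],s[3:]  1  'b'
   8  s[3:],s[0:]  3  'baa'
   9  s[0:],s[7:]  2  'ba'
  10  s[7:],s[10:]  1  'b'
  11  s[10:],s[9:]  2  'bb'

[0, 2, 4, 1, 3, 2, 0, 1, 3, 2, 1, 2]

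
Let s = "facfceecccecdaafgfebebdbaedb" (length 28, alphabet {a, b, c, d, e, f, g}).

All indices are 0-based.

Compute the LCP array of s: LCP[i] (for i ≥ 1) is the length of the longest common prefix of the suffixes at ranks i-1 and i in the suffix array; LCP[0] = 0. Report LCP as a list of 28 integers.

[0, 1, 1, 1, 0, 1, 1, 1, 0, 2, 1, 1, 2, 1, 0, 1, 2, 0, 2, 1, 2, 1, 1, 0, 1, 1, 1, 0]

rank | idx | suffix
   0 |  13 | aafgfebebdbaedb
   1 |   1 | acfceecccecdaafgfebebdbaedb
   2 |  24 | aedb
   3 |  14 | afgfebebdbaedb
   4 |  27 | b
   5 |  23 | baedb
   6 |  21 | bdbaedb
   7 |  19 | bebdbaedb
   8 |   7 | cccecdaafgfebebdbaedb
   9 |   8 | ccecdaafgfebebdbaedb
  10 |  11 | cdaafgfebebdbaedb
  11 |   9 | cecdaafgfebebdbaedb
  12 |   4 | ceecccecdaafgfebebdbaedb
  13 |   2 | cfceecccecdaafgfebebdbaedb
  14 |  12 | daafgfebebdbaedb
  15 |  26 | db
  16 |  22 | dbaedb
  17 |  20 | ebdbaedb
  18 |  18 | ebebdbaedb
  19 |   6 | ecccecdaafgfebebdbaedb
  20 |  10 | ecdaafgfebebdbaedb
  21 |  25 | edb
  22 |   5 | eecccecdaafgfebebdbaedb
  23 |   0 | facfceecccecdaafgfebebdbaedb
  24 |   3 | fceecccecdaafgfebebdbaedb
  25 |  17 | febebdbaedb
  26 |  15 | fgfebebdbaedb
  27 |  16 | gfebebdbaedb

SA = [13, 1, 24, 14, 27, 23, 21, 19, 7, 8, 11, 9, 4, 2, 12, 26, 22, 20, 18, 6, 10, 25, 5, 0, 3, 17, 15, 16]
rank  pair      lcp
   1  s[13:],s[1:]  1  'a'
   2  s[1:],s[24:]  1  'a'
   3  s[24:],s[14:]  1  'a'
   4  s[14:],s[27:]  0  ''
   5  s[27:],s[23:]  1  'b'
   6  s[23:],s[21:]  1  'b'
   7  s[21:],s[19:]  1  'b'
   8  s[19:],s[7:]  0  ''
   9  s[7:],s[8:]  2  'cc'
  10  s[8:],s[11:]  1  'c'
  11  s[11:],s[9:]  1  'c'
  12  s[9:],s[4:]  2  'ce'
  13  s[4:],s[2:]  1  'c'
  14  s[2:],s[12:]  0  ''
  15  s[12:],s[26:]  1  'd'
  16  s[26:],s[22:]  2  'db'
  17  s[22:],s[20:]  0  ''
  18  s[20:],s[18:]  2  'eb'
  19  s[18:],s[6:]  1  'e'
  20  s[6:],s[10:]  2  'ec'
  21  s[10:],s[25:]  1  'e'
  22  s[25:],s[5:]  1  'e'
  23  s[5:],s[0:]  0  ''
  24  s[0:],s[3:]  1  'f'
  25  s[3:],s[17:]  1  'f'
  26  s[17:],s[15:]  1  'f'
  27  s[15:],s[16:]  0  ''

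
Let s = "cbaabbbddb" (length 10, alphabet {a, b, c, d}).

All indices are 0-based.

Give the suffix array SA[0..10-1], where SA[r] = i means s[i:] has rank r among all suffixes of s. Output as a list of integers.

[2, 3, 9, 1, 4, 5, 6, 0, 8, 7]

rank→(start, suffix):
  0 → (2, 'aabbbddb')
  1 → (3, 'abbbddb')
  2 → (9, 'b')
  3 → (1, 'baabbbddb')
  4 → (4, 'bbbddb')
  5 → (5, 'bbddb')
  6 → (6, 'bddb')
  7 → (0, 'cbaabbbddb')
  8 → (8, 'db')
  9 → (7, 'ddb')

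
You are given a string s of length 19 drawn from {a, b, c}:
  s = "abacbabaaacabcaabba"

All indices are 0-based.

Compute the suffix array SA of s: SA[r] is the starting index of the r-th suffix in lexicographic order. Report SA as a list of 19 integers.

rank→(start, suffix):
  0 → (18, 'a')
  1 → (7, 'aaacabcaabba')
  2 → (14, 'aabba')
  3 → (8, 'aacabcaabba')
  4 → (5, 'abaaacabcaabba')
  5 → (0, 'abacbabaaacabcaabba')
  6 → (15, 'abba')
  7 → (11, 'abcaabba')
  8 → (9, 'acabcaabba')
  9 → (2, 'acbabaaacabcaabba')
  10 → (17, 'ba')
  11 → (6, 'baaacabcaabba')
  12 → (4, 'babaaacabcaabba')
  13 → (1, 'bacbabaaacabcaabba')
  14 → (16, 'bba')
  15 → (12, 'bcaabba')
  16 → (13, 'caabba')
  17 → (10, 'cabcaabba')
  18 → (3, 'cbabaaacabcaabba')

[18, 7, 14, 8, 5, 0, 15, 11, 9, 2, 17, 6, 4, 1, 16, 12, 13, 10, 3]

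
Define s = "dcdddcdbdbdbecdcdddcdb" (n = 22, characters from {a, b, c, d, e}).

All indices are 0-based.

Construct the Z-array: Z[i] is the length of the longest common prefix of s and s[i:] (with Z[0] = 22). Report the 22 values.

[22, 0, 1, 1, 3, 0, 1, 0, 1, 0, 1, 0, 0, 0, 8, 0, 1, 1, 3, 0, 1, 0]

Z[0]=22
i=1: outside box; Z[1]=0
i=2: outside box; Z[2]=1 extend→box=[2,3)
i=3: outside box; Z[3]=1 extend→box=[3,4)
i=4: outside box; Z[4]=3 extend→box=[4,7)
i=5: min(r-i=2, Z[1]=0)=0; Z[5]=0
i=6: min(r-i=1, Z[2]=1)=1; Z[6]=1
i=7: outside box; Z[7]=0
i=8: outside box; Z[8]=1 extend→box=[8,9)
i=9: outside box; Z[9]=0
i=10: outside box; Z[10]=1 extend→box=[10,11)
i=11: outside box; Z[11]=0
i=12: outside box; Z[12]=0
i=13: outside box; Z[13]=0
i=14: outside box; Z[14]=8 extend→box=[14,22)
i=15: min(r-i=7, Z[1]=0)=0; Z[15]=0
i=16: min(r-i=6, Z[2]=1)=1; Z[16]=1
i=17: min(r-i=5, Z[3]=1)=1; Z[17]=1
i=18: min(r-i=4, Z[4]=3)=3; Z[18]=3
i=19: min(r-i=3, Z[5]=0)=0; Z[19]=0
i=20: min(r-i=2, Z[6]=1)=1; Z[20]=1
i=21: min(r-i=1, Z[7]=0)=0; Z[21]=0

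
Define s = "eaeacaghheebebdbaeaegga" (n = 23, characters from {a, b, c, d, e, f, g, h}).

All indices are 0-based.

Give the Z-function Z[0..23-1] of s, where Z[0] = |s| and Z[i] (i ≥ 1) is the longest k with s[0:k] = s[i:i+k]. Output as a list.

[23, 0, 2, 0, 0, 0, 0, 0, 0, 1, 1, 0, 1, 0, 0, 0, 0, 3, 0, 1, 0, 0, 0]

Z[0]=23
i=1: i≥r, start 0; Z[1]=0
i=2: i≥r, start 0; Z[2]=2 grow→box=[2,4)
i=3: min(r-i=1, Z[1]=0)=0; Z[3]=0
i=4: i≥r, start 0; Z[4]=0
i=5: i≥r, start 0; Z[5]=0
i=6: i≥r, start 0; Z[6]=0
i=7: i≥r, start 0; Z[7]=0
i=8: i≥r, start 0; Z[8]=0
i=9: i≥r, start 0; Z[9]=1 grow→box=[9,10)
i=10: i≥r, start 0; Z[10]=1 grow→box=[10,11)
i=11: i≥r, start 0; Z[11]=0
i=12: i≥r, start 0; Z[12]=1 grow→box=[12,13)
i=13: i≥r, start 0; Z[13]=0
i=14: i≥r, start 0; Z[14]=0
i=15: i≥r, start 0; Z[15]=0
i=16: i≥r, start 0; Z[16]=0
i=17: i≥r, start 0; Z[17]=3 grow→box=[17,20)
i=18: min(r-i=2, Z[1]=0)=0; Z[18]=0
i=19: min(r-i=1, Z[2]=2)=1; Z[19]=1
i=20: i≥r, start 0; Z[20]=0
i=21: i≥r, start 0; Z[21]=0
i=22: i≥r, start 0; Z[22]=0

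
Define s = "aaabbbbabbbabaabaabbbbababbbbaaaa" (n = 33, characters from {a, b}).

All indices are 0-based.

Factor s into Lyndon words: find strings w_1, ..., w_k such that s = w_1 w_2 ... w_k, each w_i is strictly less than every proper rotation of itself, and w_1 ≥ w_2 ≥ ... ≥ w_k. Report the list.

emit factor 1: 'aaabbbbabbbabaabaabbbbababbbb' (i=0, period=29)
emit factor 2: 'a' (i=29, period=1)
emit factor 3: 'a' (i=30, period=1)
emit factor 4: 'a' (i=31, period=1)
emit factor 5: 'a' (i=32, period=1)

["aaabbbbabbbabaabaabbbbababbbb", "a", "a", "a", "a"]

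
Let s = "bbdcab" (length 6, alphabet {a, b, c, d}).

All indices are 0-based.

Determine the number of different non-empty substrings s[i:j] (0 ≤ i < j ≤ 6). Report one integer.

19

sorted suffixes:
  #0 SA[0]=4  'ab'
  #1 SA[1]=5  'b'
  #2 SA[2]=0  'bbdcab'
  #3 SA[3]=1  'bdcab'
  #4 SA[4]=3  'cab'
  #5 SA[5]=2  'dcab'

SA = [4, 5, 0, 1, 3, 2]
i: (SA[i-1],SA[i]) lcp shared
  1: (4,5) 0 ''
  2: (5,0) 1 'b'
  3: (0,1) 1 'b'
  4: (1,3) 0 ''
  5: (3,2) 0 ''

n(n+1)/2 = 6·7/2 = 21
Σ LCP = 0 + 0 + 1 + 1 + 0 + 0 = 2
distinct = 21 − 2 = 19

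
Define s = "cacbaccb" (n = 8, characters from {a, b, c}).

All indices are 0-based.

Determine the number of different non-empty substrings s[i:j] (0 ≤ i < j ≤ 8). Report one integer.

rank | idx | suffix
   0 |   1 | acbaccb
   1 |   4 | accb
   2 |   7 | b
   3 |   3 | baccb
   4 |   0 | cacbaccb
   5 |   6 | cb
   6 |   2 | cbaccb
   7 |   5 | ccb

SA = [1, 4, 7, 3, 0, 6, 2, 5]
[i] adj suffixes → lcp
  [1] 1/4 → 2 ('ac')
  [2] 4/7 → 0 ('')
  [3] 7/3 → 1 ('b')
  [4] 3/0 → 0 ('')
  [5] 0/6 → 1 ('c')
  [6] 6/2 → 2 ('cb')
  [7] 2/5 → 1 ('c')

n(n+1)/2 = 8·9/2 = 36
Σ LCP = 0 + 2 + 0 + 1 + 0 + 1 + 2 + 1 = 7
distinct = 36 − 7 = 29

29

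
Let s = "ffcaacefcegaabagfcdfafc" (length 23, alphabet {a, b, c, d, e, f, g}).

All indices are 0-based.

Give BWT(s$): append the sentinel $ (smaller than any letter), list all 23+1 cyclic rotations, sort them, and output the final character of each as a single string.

cgcaafbafffafcccdafge$ea

rank  rotation                  last
    0  $ffcaacefcegaabagfcdfafc  c
    1  aabagfcdfafc$ffcaacefceg  g
    2  aacefcegaabagfcdfafc$ffc  c
    3  abagfcdfafc$ffcaacefcega  a
    4  acefcegaabagfcdfafc$ffca  a
    5  afc$ffcaacefcegaabagfcdf  f
    6  agfcdfafc$ffcaacefcegaab  b
    7  bagfcdfafc$ffcaacefcegaa  a
    8  c$ffcaacefcegaabagfcdfaf  f
    9  caacefcegaabagfcdfafc$ff  f
   10  cdfafc$ffcaacefcegaabagf  f
   11  cefcegaabagfcdfafc$ffcaa  a
   12  cegaabagfcdfafc$ffcaacef  f
   13  dfafc$ffcaacefcegaabagfc  c
   14  efcegaabagfcdfafc$ffcaac  c
   15  egaabagfcdfafc$ffcaacefc  c
   16  fafc$ffcaacefcegaabagfcd  d
   17  fc$ffcaacefcegaabagfcdfa  a
   18  fcaacefcegaabagfcdfafc$f  f
   19  fcdfafc$ffcaacefcegaabag  g
   20  fcegaabagfcdfafc$ffcaace  e
   21  ffcaacefcegaabagfcdfafc$  $
   22  gaabagfcdfafc$ffcaacefce  e
   23  gfcdfafc$ffcaacefcegaaba  a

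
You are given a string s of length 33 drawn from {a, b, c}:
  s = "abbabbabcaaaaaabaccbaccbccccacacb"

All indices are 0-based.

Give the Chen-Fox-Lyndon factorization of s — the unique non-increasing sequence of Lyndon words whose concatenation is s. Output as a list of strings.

emit factor 1: 'abbabbabc' (i=0, period=9)
emit factor 2: 'aaaaaabaccbaccbccccacacb' (i=9, period=24)

["abbabbabc", "aaaaaabaccbaccbccccacacb"]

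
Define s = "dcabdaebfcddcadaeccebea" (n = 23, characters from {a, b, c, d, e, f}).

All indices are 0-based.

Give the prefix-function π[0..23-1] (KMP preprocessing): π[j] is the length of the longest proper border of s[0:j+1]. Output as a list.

[0, 0, 0, 0, 1, 0, 0, 0, 0, 0, 1, 1, 2, 3, 1, 0, 0, 0, 0, 0, 0, 0, 0]

π[0] = 0
j=1 s[j]='c': π[1]=0 (border '')
j=2 s[j]='a': π[2]=0 (border '')
j=3 s[j]='b': π[3]=0 (border '')
j=4 s[j]='d': π[4]=1 (border 'd')
j=5 s[j]='a': k: 1→0; π[5]=0 (border '')
j=6 s[j]='e': π[6]=0 (border '')
j=7 s[j]='b': π[7]=0 (border '')
j=8 s[j]='f': π[8]=0 (border '')
j=9 s[j]='c': π[9]=0 (border '')
j=10 s[j]='d': π[10]=1 (border 'd')
j=11 s[j]='d': k: 1→0; π[11]=1 (border 'd')
j=12 s[j]='c': π[12]=2 (border 'dc')
j=13 s[j]='a': π[13]=3 (border 'dca')
j=14 s[j]='d': k: 3→0; π[14]=1 (border 'd')
j=15 s[j]='a': k: 1→0; π[15]=0 (border '')
j=16 s[j]='e': π[16]=0 (border '')
j=17 s[j]='c': π[17]=0 (border '')
j=18 s[j]='c': π[18]=0 (border '')
j=19 s[j]='e': π[19]=0 (border '')
j=20 s[j]='b': π[20]=0 (border '')
j=21 s[j]='e': π[21]=0 (border '')
j=22 s[j]='a': π[22]=0 (border '')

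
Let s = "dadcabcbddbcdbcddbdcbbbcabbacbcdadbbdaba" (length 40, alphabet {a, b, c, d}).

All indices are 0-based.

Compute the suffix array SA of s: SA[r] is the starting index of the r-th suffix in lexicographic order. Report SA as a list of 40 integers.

[39, 37, 24, 4, 27, 32, 1, 38, 26, 25, 20, 21, 34, 22, 5, 29, 10, 13, 35, 17, 7, 23, 3, 19, 28, 6, 30, 11, 14, 36, 31, 0, 33, 9, 12, 16, 2, 18, 8, 15]

rank | idx | suffix
   0 |  39 | a
   1 |  37 | aba
   2 |  24 | abbacbcdadbbdaba
   3 |   4 | abcbddbcdbcddbdcbbbcabbacbcdadbbdaba
   4 |  27 | acbcdadbbdaba
   5 |  32 | adbbdaba
   6 |   1 | adcabcbddbcdbcddbdcbbbcabbacbcdadbbdaba
   7 |  38 | ba
   8 |  26 | bacbcdadbbdaba
   9 |  25 | bbacbcdadbbdaba
  10 |  20 | bbbcabbacbcdadbbdaba
  11 |  21 | bbcabbacbcdadbbdaba
  12 |  34 | bbdaba
  13 |  22 | bcabbacbcdadbbdaba
  14 |   5 | bcbddbcdbcddbdcbbbcabbacbcdadbbdaba
  15 |  29 | bcdadbbdaba
  16 |  10 | bcdbcddbdcbbbcabbacbcdadbbdaba
  17 |  13 | bcddbdcbbbcabbacbcdadbbdaba
  18 |  35 | bdaba
  19 |  17 | bdcbbbcabbacbcdadbbdaba
  20 |   7 | bddbcdbcddbdcbbbcabbacbcdadbbdaba
  21 |  23 | cabbacbcdadbbdaba
  22 |   3 | cabcbddbcdbcddbdcbbbcabbacbcdadbbdaba
  23 |  19 | cbbbcabbacbcdadbbdaba
  24 |  28 | cbcdadbbdaba
  25 |   6 | cbddbcdbcddbdcbbbcabbacbcdadbbdaba
  26 |  30 | cdadbbdaba
  27 |  11 | cdbcddbdcbbbcabbacbcdadbbdaba
  28 |  14 | cddbdcbbbcabbacbcdadbbdaba
  29 |  36 | daba
  30 |  31 | dadbbdaba
  31 |   0 | dadcabcbddbcdbcddbdcbbbcabbacbcdadbbdaba
  32 |  33 | dbbdaba
  33 |   9 | dbcdbcddbdcbbbcabbacbcdadbbdaba
  34 |  12 | dbcddbdcbbbcabbacbcdadbbdaba
  35 |  16 | dbdcbbbcabbacbcdadbbdaba
  36 |   2 | dcabcbddbcdbcddbdcbbbcabbacbcdadbbdaba
  37 |  18 | dcbbbcabbacbcdadbbdaba
  38 |   8 | ddbcdbcddbdcbbbcabbacbcdadbbdaba
  39 |  15 | ddbdcbbbcabbacbcdadbbdaba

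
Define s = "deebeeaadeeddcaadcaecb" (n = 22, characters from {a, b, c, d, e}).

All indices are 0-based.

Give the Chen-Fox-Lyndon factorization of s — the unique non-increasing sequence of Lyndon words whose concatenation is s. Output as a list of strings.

emit factor 1: 'dee' (i=0, period=3)
emit factor 2: 'bee' (i=3, period=3)
emit factor 3: 'aadeeddc' (i=6, period=8)
emit factor 4: 'aadcaecb' (i=14, period=8)

["dee", "bee", "aadeeddc", "aadcaecb"]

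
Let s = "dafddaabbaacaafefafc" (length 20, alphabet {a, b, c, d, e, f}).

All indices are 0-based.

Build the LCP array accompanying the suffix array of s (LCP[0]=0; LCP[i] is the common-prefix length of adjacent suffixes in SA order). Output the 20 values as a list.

rank→(start, suffix):
  0 → (5, 'aabbaacaafefafc')
  1 → (9, 'aacaafefafc')
  2 → (12, 'aafefafc')
  3 → (6, 'abbaacaafefafc')
  4 → (10, 'acaafefafc')
  5 → (17, 'afc')
  6 → (1, 'afddaabbaacaafefafc')
  7 → (13, 'afefafc')
  8 → (8, 'baacaafefafc')
  9 → (7, 'bbaacaafefafc')
  10 → (19, 'c')
  11 → (11, 'caafefafc')
  12 → (4, 'daabbaacaafefafc')
  13 → (0, 'dafddaabbaacaafefafc')
  14 → (3, 'ddaabbaacaafefafc')
  15 → (15, 'efafc')
  16 → (16, 'fafc')
  17 → (18, 'fc')
  18 → (2, 'fddaabbaacaafefafc')
  19 → (14, 'fefafc')

SA = [5, 9, 12, 6, 10, 17, 1, 13, 8, 7, 19, 11, 4, 0, 3, 15, 16, 18, 2, 14]
i: (SA[i-1],SA[i]) lcp shared
  1: (5,9) 2 'aa'
  2: (9,12) 2 'aa'
  3: (12,6) 1 'a'
  4: (6,10) 1 'a'
  5: (10,17) 1 'a'
  6: (17,1) 2 'af'
  7: (1,13) 2 'af'
  8: (13,8) 0 ''
  9: (8,7) 1 'b'
  10: (7,19) 0 ''
  11: (19,11) 1 'c'
  12: (11,4) 0 ''
  13: (4,0) 2 'da'
  14: (0,3) 1 'd'
  15: (3,15) 0 ''
  16: (15,16) 0 ''
  17: (16,18) 1 'f'
  18: (18,2) 1 'f'
  19: (2,14) 1 'f'

[0, 2, 2, 1, 1, 1, 2, 2, 0, 1, 0, 1, 0, 2, 1, 0, 0, 1, 1, 1]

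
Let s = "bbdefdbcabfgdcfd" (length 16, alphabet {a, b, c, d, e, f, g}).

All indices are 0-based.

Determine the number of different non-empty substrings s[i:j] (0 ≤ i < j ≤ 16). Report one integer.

126

rank | idx | suffix
   0 |   8 | abfgdcfd
   1 |   0 | bbdefdbcabfgdcfd
   2 |   6 | bcabfgdcfd
   3 |   1 | bdefdbcabfgdcfd
   4 |   9 | bfgdcfd
   5 |   7 | cabfgdcfd
   6 |  13 | cfd
   7 |  15 | d
   8 |   5 | dbcabfgdcfd
   9 |  12 | dcfd
  10 |   2 | defdbcabfgdcfd
  11 |   3 | efdbcabfgdcfd
  12 |  14 | fd
  13 |   4 | fdbcabfgdcfd
  14 |  10 | fgdcfd
  15 |  11 | gdcfd

SA = [8, 0, 6, 1, 9, 7, 13, 15, 5, 12, 2, 3, 14, 4, 10, 11]
[i] adj suffixes → lcp
  [1] 8/0 → 0 ('')
  [2] 0/6 → 1 ('b')
  [3] 6/1 → 1 ('b')
  [4] 1/9 → 1 ('b')
  [5] 9/7 → 0 ('')
  [6] 7/13 → 1 ('c')
  [7] 13/15 → 0 ('')
  [8] 15/5 → 1 ('d')
  [9] 5/12 → 1 ('d')
  [10] 12/2 → 1 ('d')
  [11] 2/3 → 0 ('')
  [12] 3/14 → 0 ('')
  [13] 14/4 → 2 ('fd')
  [14] 4/10 → 1 ('f')
  [15] 10/11 → 0 ('')

n(n+1)/2 = 16·17/2 = 136
Σ LCP = 0 + 0 + 1 + 1 + 1 + 0 + 1 + 0 + 1 + 1 + 1 + 0 + 0 + 2 + 1 + 0 = 10
distinct = 136 − 10 = 126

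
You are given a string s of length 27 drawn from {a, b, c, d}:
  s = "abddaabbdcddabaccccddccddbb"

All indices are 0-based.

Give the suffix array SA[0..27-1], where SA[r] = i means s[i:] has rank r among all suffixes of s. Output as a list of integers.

rank | idx | suffix
   0 |   4 | aabbdcddabaccccddccddbb
   1 |  12 | abaccccddccddbb
   2 |   5 | abbdcddabaccccddccddbb
   3 |   0 | abddaabbdcddabaccccddccddbb
   4 |  14 | accccddccddbb
   5 |  26 | b
   6 |  13 | baccccddccddbb
   7 |  25 | bb
   8 |   6 | bbdcddabaccccddccddbb
   9 |   7 | bdcddabaccccddccddbb
  10 |   1 | bddaabbdcddabaccccddccddbb
  11 |  15 | ccccddccddbb
  12 |  16 | cccddccddbb
  13 |  21 | ccddbb
  14 |  17 | ccddccddbb
  15 |   9 | cddabaccccddccddbb
  16 |  22 | cddbb
  17 |  18 | cddccddbb
  18 |   3 | daabbdcddabaccccddccddbb
  19 |  11 | dabaccccddccddbb
  20 |  24 | dbb
  21 |  20 | dccddbb
  22 |   8 | dcddabaccccddccddbb
  23 |   2 | ddaabbdcddabaccccddccddbb
  24 |  10 | ddabaccccddccddbb
  25 |  23 | ddbb
  26 |  19 | ddccddbb

[4, 12, 5, 0, 14, 26, 13, 25, 6, 7, 1, 15, 16, 21, 17, 9, 22, 18, 3, 11, 24, 20, 8, 2, 10, 23, 19]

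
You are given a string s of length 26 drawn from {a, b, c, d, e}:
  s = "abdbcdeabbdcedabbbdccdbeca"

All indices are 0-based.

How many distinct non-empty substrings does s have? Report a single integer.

317

rank→(start, suffix):
  0 → (25, 'a')
  1 → (14, 'abbbdccdbeca')
  2 → (7, 'abbdcedabbbdccdbeca')
  3 → (0, 'abdbcdeabbdcedabbbdccdbeca')
  4 → (15, 'bbbdccdbeca')
  5 → (16, 'bbdccdbeca')
  6 → (8, 'bbdcedabbbdccdbeca')
  7 → (3, 'bcdeabbdcedabbbdccdbeca')
  8 → (1, 'bdbcdeabbdcedabbbdccdbeca')
  9 → (17, 'bdccdbeca')
  10 → (9, 'bdcedabbbdccdbeca')
  11 → (22, 'beca')
  12 → (24, 'ca')
  13 → (19, 'ccdbeca')
  14 → (20, 'cdbeca')
  15 → (4, 'cdeabbdcedabbbdccdbeca')
  16 → (11, 'cedabbbdccdbeca')
  17 → (13, 'dabbbdccdbeca')
  18 → (2, 'dbcdeabbdcedabbbdccdbeca')
  19 → (21, 'dbeca')
  20 → (18, 'dccdbeca')
  21 → (10, 'dcedabbbdccdbeca')
  22 → (5, 'deabbdcedabbbdccdbeca')
  23 → (6, 'eabbdcedabbbdccdbeca')
  24 → (23, 'eca')
  25 → (12, 'edabbbdccdbeca')

SA = [25, 14, 7, 0, 15, 16, 8, 3, 1, 17, 9, 22, 24, 19, 20, 4, 11, 13, 2, 21, 18, 10, 5, 6, 23, 12]
rank  pair      lcp
   1  s[25:],s[14:]  1  'a'
   2  s[14:],s[7:]  3  'abb'
   3  s[7:],s[0:]  2  'ab'
   4  s[0:],s[15:]  0  ''
   5  s[15:],s[16:]  2  'bb'
   6  s[16:],s[8:]  4  'bbdc'
   7  s[8:],s[3:]  1  'b'
   8  s[3:],s[1:]  1  'b'
   9  s[1:],s[17:]  2  'bd'
  10  s[17:],s[9:]  3  'bdc'
  11  s[9:],s[22:]  1  'b'
  12  s[22:],s[24:]  0  ''
  13  s[24:],s[19:]  1  'c'
  14  s[19:],s[20:]  1  'c'
  15  s[20:],s[4:]  2  'cd'
  16  s[4:],s[11:]  1  'c'
  17  s[11:],s[13:]  0  ''
  18  s[13:],s[2:]  1  'd'
  19  s[2:],s[21:]  2  'db'
  20  s[21:],s[18:]  1  'd'
  21  s[18:],s[10:]  2  'dc'
  22  s[10:],s[5:]  1  'd'
  23  s[5:],s[6:]  0  ''
  24  s[6:],s[23:]  1  'e'
  25  s[23:],s[12:]  1  'e'

n(n+1)/2 = 26·27/2 = 351
Σ LCP = 0 + 1 + 3 + 2 + 0 + 2 + 4 + 1 + 1 + 2 + 3 + 1 + 0 + 1 + 1 + 2 + 1 + 0 + 1 + 2 + 1 + 2 + 1 + 0 + 1 + 1 = 34
distinct = 351 − 34 = 317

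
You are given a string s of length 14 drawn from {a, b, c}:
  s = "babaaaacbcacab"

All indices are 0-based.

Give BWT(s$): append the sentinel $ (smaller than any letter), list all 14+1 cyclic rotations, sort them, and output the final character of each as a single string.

bbaacbcaaa$caba

rank  rotation         last
    0  $babaaaacbcacab  b
    1  aaaacbcacab$bab  b
    2  aaacbcacab$baba  a
    3  aacbcacab$babaa  a
    4  ab$babaaaacbcac  c
    5  abaaaacbcacab$b  b
    6  acab$babaaaacbc  c
    7  acbcacab$babaaa  a
    8  b$babaaaacbcaca  a
    9  baaaacbcacab$ba  a
   10  babaaaacbcacab$  $
   11  bcacab$babaaaac  c
   12  cab$babaaaacbca  a
   13  cacab$babaaaacb  b
   14  cbcacab$babaaaa  a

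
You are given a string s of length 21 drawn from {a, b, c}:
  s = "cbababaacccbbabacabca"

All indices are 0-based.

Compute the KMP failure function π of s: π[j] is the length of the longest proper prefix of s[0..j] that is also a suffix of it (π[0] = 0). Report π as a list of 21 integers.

π[0] = 0
j=1 s[j]='b': π[1]=0 (border '')
j=2 s[j]='a': π[2]=0 (border '')
j=3 s[j]='b': π[3]=0 (border '')
j=4 s[j]='a': π[4]=0 (border '')
j=5 s[j]='b': π[5]=0 (border '')
j=6 s[j]='a': π[6]=0 (border '')
j=7 s[j]='a': π[7]=0 (border '')
j=8 s[j]='c': π[8]=1 (border 'c')
j=9 s[j]='c': k: 1→0; π[9]=1 (border 'c')
j=10 s[j]='c': k: 1→0; π[10]=1 (border 'c')
j=11 s[j]='b': π[11]=2 (border 'cb')
j=12 s[j]='b': k: 2→0; π[12]=0 (border '')
j=13 s[j]='a': π[13]=0 (border '')
j=14 s[j]='b': π[14]=0 (border '')
j=15 s[j]='a': π[15]=0 (border '')
j=16 s[j]='c': π[16]=1 (border 'c')
j=17 s[j]='a': k: 1→0; π[17]=0 (border '')
j=18 s[j]='b': π[18]=0 (border '')
j=19 s[j]='c': π[19]=1 (border 'c')
j=20 s[j]='a': k: 1→0; π[20]=0 (border '')

[0, 0, 0, 0, 0, 0, 0, 0, 1, 1, 1, 2, 0, 0, 0, 0, 1, 0, 0, 1, 0]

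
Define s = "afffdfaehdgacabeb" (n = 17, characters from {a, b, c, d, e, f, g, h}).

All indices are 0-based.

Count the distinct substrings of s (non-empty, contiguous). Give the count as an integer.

sorted suffixes:
  #0 SA[0]=13  'abeb'
  #1 SA[1]=11  'acabeb'
  #2 SA[2]=6  'aehdgacabeb'
  #3 SA[3]=0  'afffdfaehdgacabeb'
  #4 SA[4]=16  'b'
  #5 SA[5]=14  'beb'
  #6 SA[6]=12  'cabeb'
  #7 SA[7]=4  'dfaehdgacabeb'
  #8 SA[8]=9  'dgacabeb'
  #9 SA[9]=15  'eb'
  #10 SA[10]=7  'ehdgacabeb'
  #11 SA[11]=5  'faehdgacabeb'
  #12 SA[12]=3  'fdfaehdgacabeb'
  #13 SA[13]=2  'ffdfaehdgacabeb'
  #14 SA[14]=1  'fffdfaehdgacabeb'
  #15 SA[15]=10  'gacabeb'
  #16 SA[16]=8  'hdgacabeb'

SA = [13, 11, 6, 0, 16, 14, 12, 4, 9, 15, 7, 5, 3, 2, 1, 10, 8]
i: (SA[i-1],SA[i]) lcp shared
  1: (13,11) 1 'a'
  2: (11,6) 1 'a'
  3: (6,0) 1 'a'
  4: (0,16) 0 ''
  5: (16,14) 1 'b'
  6: (14,12) 0 ''
  7: (12,4) 0 ''
  8: (4,9) 1 'd'
  9: (9,15) 0 ''
  10: (15,7) 1 'e'
  11: (7,5) 0 ''
  12: (5,3) 1 'f'
  13: (3,2) 1 'f'
  14: (2,1) 2 'ff'
  15: (1,10) 0 ''
  16: (10,8) 0 ''

n(n+1)/2 = 17·18/2 = 153
Σ LCP = 0 + 1 + 1 + 1 + 0 + 1 + 0 + 0 + 1 + 0 + 1 + 0 + 1 + 1 + 2 + 0 + 0 = 10
distinct = 153 − 10 = 143

143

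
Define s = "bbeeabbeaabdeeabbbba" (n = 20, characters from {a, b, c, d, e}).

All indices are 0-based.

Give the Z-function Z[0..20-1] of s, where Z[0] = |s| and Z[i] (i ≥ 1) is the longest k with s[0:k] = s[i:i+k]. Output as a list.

[20, 1, 0, 0, 0, 3, 1, 0, 0, 0, 1, 0, 0, 0, 0, 2, 2, 2, 1, 0]

Z[0]=20
i=1: outside box; Z[1]=1 grow→box=[1,2)
i=2: outside box; Z[2]=0
i=3: outside box; Z[3]=0
i=4: outside box; Z[4]=0
i=5: outside box; Z[5]=3 grow→box=[5,8)
i=6: min(r-i=2, Z[1]=1)=1; Z[6]=1
i=7: min(r-i=1, Z[2]=0)=0; Z[7]=0
i=8: outside box; Z[8]=0
i=9: outside box; Z[9]=0
i=10: outside box; Z[10]=1 grow→box=[10,11)
i=11: outside box; Z[11]=0
i=12: outside box; Z[12]=0
i=13: outside box; Z[13]=0
i=14: outside box; Z[14]=0
i=15: outside box; Z[15]=2 grow→box=[15,17)
i=16: min(r-i=1, Z[1]=1)=1; Z[16]=2 grow→box=[16,18)
i=17: min(r-i=1, Z[1]=1)=1; Z[17]=2 grow→box=[17,19)
i=18: min(r-i=1, Z[1]=1)=1; Z[18]=1
i=19: outside box; Z[19]=0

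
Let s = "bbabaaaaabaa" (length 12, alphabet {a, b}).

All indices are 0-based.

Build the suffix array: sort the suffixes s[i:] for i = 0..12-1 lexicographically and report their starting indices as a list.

[11, 10, 4, 5, 6, 7, 8, 2, 9, 3, 1, 0]

rank | idx | suffix
   0 |  11 | a
   1 |  10 | aa
   2 |   4 | aaaaabaa
   3 |   5 | aaaabaa
   4 |   6 | aaabaa
   5 |   7 | aabaa
   6 |   8 | abaa
   7 |   2 | abaaaaabaa
   8 |   9 | baa
   9 |   3 | baaaaabaa
  10 |   1 | babaaaaabaa
  11 |   0 | bbabaaaaabaa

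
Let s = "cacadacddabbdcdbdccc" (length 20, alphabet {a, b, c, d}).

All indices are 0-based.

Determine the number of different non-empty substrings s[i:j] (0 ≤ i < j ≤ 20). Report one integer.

186

rank | idx | suffix
   0 |   9 | abbdcdbdccc
   1 |   1 | acadacddabbdcdbdccc
   2 |   5 | acddabbdcdbdccc
   3 |   3 | adacddabbdcdbdccc
   4 |  10 | bbdcdbdccc
   5 |  15 | bdccc
   6 |  11 | bdcdbdccc
   7 |  19 | c
   8 |   0 | cacadacddabbdcdbdccc
   9 |   2 | cadacddabbdcdbdccc
  10 |  18 | cc
  11 |  17 | ccc
  12 |  13 | cdbdccc
  13 |   6 | cddabbdcdbdccc
  14 |   8 | dabbdcdbdccc
  15 |   4 | dacddabbdcdbdccc
  16 |  14 | dbdccc
  17 |  16 | dccc
  18 |  12 | dcdbdccc
  19 |   7 | ddabbdcdbdccc

SA = [9, 1, 5, 3, 10, 15, 11, 19, 0, 2, 18, 17, 13, 6, 8, 4, 14, 16, 12, 7]
i: (SA[i-1],SA[i]) lcp shared
  1: (9,1) 1 'a'
  2: (1,5) 2 'ac'
  3: (5,3) 1 'a'
  4: (3,10) 0 ''
  5: (10,15) 1 'b'
  6: (15,11) 3 'bdc'
  7: (11,19) 0 ''
  8: (19,0) 1 'c'
  9: (0,2) 2 'ca'
  10: (2,18) 1 'c'
  11: (18,17) 2 'cc'
  12: (17,13) 1 'c'
  13: (13,6) 2 'cd'
  14: (6,8) 0 ''
  15: (8,4) 2 'da'
  16: (4,14) 1 'd'
  17: (14,16) 1 'd'
  18: (16,12) 2 'dc'
  19: (12,7) 1 'd'

n(n+1)/2 = 20·21/2 = 210
Σ LCP = 0 + 1 + 2 + 1 + 0 + 1 + 3 + 0 + 1 + 2 + 1 + 2 + 1 + 2 + 0 + 2 + 1 + 1 + 2 + 1 = 24
distinct = 210 − 24 = 186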